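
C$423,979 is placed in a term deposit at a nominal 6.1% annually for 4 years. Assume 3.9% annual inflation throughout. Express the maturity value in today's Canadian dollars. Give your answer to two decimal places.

C$461,045.40

Nominal value at maturity: C$423,979 × (1 + 6.1%)^4 ≈ C$537,286.44.
Price-level factor over 4 years: (1 + 3.9%)^4 ≈ 1.1653655894.
Dividing the nominal maturity value by the price-level factor gives the value in today's money.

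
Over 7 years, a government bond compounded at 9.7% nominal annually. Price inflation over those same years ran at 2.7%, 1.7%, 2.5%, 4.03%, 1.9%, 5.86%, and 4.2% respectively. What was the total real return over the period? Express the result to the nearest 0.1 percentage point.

52.7%

Cumulative inflation factor: 1.027 × 1.017 × 1.025 × 1.0403 × 1.019 × 1.0586 × 1.042 ≈ 1.25184.
Nominal growth factor: 1.91182. Real growth factor = 1.91182 / 1.25184 ≈ 1.52721.
Total real return ≈ 52.7210%.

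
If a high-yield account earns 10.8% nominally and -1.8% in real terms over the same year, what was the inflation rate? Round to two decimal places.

From (1+r_nom) = (1+r_real)(1+π), we get 1+π = (1 + 10.8%)/(1 − 1.8%) = 1.108/0.982 ≈ 1.12831.
So π ≈ 12.8310%.

12.83%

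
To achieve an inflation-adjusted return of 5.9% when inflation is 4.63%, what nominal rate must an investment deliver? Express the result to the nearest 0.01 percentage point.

10.80%

By the Fisher equation, 1 + r_nom = (1 + 5.9%)(1 + 4.63%) = 1.059 × 1.0463 = 1.1080317.
So r_nom = 10.80317%.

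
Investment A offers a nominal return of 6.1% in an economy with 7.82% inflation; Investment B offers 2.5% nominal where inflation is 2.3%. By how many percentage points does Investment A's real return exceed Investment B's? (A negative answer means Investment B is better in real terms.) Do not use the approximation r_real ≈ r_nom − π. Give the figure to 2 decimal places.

-1.79

Investment A real return: 1.061/1.0782 − 1 = -1.595%.
Investment B real return: 1.025/1.023 − 1 = 0.196%.
Difference: -1.595 − 0.196 = -1.791 pp.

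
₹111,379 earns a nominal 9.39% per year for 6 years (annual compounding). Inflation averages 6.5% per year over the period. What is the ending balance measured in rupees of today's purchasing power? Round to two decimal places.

Nominal value at maturity: ₹111,379 × (1 + 9.39%)^6 ≈ ₹190,839.84.
Price-level factor over 6 years: (1 + 6.5%)^6 ≈ 1.4591422965.
The maturity value deflated by that factor is the answer in today's purchasing power.

₹130,789.05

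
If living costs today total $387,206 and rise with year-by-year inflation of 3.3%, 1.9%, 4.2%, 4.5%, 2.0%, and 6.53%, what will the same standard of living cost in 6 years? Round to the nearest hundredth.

Cumulative price-level factor: 1.033 × 1.019 × 1.042 × 1.045 × 1.020 × 1.0653 ≈ 1.2454623794.
Multiplying $387,206 by the price-level factor gives the future nominal sum.

$482,250.51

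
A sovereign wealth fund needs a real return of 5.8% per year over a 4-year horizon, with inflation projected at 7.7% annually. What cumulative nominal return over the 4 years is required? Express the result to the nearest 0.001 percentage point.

68.580%

Required annual nominal rate: (1+5.8%)(1+7.7%) − 1 = 13.9466%.
Cumulative over 4 years: (1 + 0.139466)^4 − 1 ≈ 0.68580.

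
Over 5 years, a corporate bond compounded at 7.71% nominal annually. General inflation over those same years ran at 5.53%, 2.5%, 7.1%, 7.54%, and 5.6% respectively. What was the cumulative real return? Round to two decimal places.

Cumulative inflation factor: 1.0553 × 1.025 × 1.071 × 1.0754 × 1.056 ≈ 1.31560.
Nominal growth factor: 1.44971. Real growth factor = 1.44971 / 1.31560 ≈ 1.10194.
Total real return ≈ 10.1937%.

10.19%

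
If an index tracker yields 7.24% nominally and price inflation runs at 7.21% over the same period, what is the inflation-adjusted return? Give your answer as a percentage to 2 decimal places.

Real return via the Fisher equation: (1 + 7.24%)/(1 + 7.21%) − 1 = 1.0724/1.0721 − 1 ≈ 0.00028.

0.03%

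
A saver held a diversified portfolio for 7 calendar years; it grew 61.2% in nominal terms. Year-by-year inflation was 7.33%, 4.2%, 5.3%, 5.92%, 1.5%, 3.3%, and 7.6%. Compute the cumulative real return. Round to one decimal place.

Cumulative inflation factor: 1.0733 × 1.042 × 1.053 × 1.0592 × 1.015 × 1.033 × 1.076 ≈ 1.40726.
Nominal growth factor: 1.61200. Real growth factor = 1.61200 / 1.40726 ≈ 1.14549.
Total real return ≈ 14.5490%.

14.5%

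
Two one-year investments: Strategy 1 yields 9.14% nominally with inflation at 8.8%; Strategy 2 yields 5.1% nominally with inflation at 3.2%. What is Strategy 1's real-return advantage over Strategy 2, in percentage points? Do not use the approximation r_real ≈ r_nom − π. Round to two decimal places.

-1.53

Strategy 1 real return: 1.0914/1.088 − 1 = 0.313%.
Strategy 2 real return: 1.051/1.032 − 1 = 1.841%.
Difference: 0.313 − 1.841 = -1.528 pp.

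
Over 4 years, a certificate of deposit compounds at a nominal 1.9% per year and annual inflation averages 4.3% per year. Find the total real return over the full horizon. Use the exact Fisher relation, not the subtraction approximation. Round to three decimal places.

The annual real rate is (1+1.9%)/(1+4.3%) − 1 = -2.3011%.
Compounded over 4 years: (1 + -0.023011)^4 − 1 ≈ -0.08891.

-8.891%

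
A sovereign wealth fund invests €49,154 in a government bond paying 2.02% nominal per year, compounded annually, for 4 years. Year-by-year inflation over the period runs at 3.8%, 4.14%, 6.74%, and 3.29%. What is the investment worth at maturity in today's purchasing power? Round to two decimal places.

Nominal value at maturity: €49,154 × (1 + 2.02%)^4 ≈ €53,247.61.
Price-level factor over 4 years: 1.038 × 1.0414 × 1.0674 × 1.0329 ≈ 1.1917918268.
Dividing the nominal maturity value by the price-level factor gives the value in today's money.

€44,678.62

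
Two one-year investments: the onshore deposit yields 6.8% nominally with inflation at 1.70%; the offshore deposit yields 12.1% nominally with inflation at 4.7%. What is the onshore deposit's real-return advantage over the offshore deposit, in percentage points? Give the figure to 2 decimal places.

-2.05

The onshore deposit real return: 1.068/1.0170 − 1 = 5.015%.
The offshore deposit real return: 1.121/1.047 − 1 = 7.068%.
Difference: 5.015 − 7.068 = -2.053 pp.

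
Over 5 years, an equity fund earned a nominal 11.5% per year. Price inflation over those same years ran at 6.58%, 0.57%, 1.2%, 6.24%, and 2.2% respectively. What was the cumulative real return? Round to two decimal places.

Cumulative inflation factor: 1.0658 × 1.0057 × 1.012 × 1.0624 × 1.022 ≈ 1.17778.
Nominal growth factor: 1.72335. Real growth factor = 1.72335 / 1.17778 ≈ 1.46322.
Total real return ≈ 46.3224%.

46.32%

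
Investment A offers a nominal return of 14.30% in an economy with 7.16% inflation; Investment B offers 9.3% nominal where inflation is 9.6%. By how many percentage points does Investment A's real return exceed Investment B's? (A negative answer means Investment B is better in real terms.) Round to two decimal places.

Investment A real return: 1.1430/1.0716 − 1 = 6.663%.
Investment B real return: 1.093/1.096 − 1 = -0.274%.
Difference: 6.663 − (-0.274) = 6.937 pp.

6.94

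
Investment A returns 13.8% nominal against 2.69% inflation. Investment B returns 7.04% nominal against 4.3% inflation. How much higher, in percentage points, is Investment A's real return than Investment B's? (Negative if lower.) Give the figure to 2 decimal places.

8.19

Investment A real return: 1.138/1.0269 − 1 = 10.819%.
Investment B real return: 1.0704/1.043 − 1 = 2.627%.
Difference: 10.819 − 2.627 = 8.192 pp.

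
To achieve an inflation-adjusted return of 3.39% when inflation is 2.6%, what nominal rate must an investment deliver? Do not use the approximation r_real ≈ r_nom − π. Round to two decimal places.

6.08%

By the Fisher equation, 1 + r_nom = (1 + 3.39%)(1 + 2.6%) = 1.0339 × 1.026 = 1.0607814.
So r_nom = 6.07814%.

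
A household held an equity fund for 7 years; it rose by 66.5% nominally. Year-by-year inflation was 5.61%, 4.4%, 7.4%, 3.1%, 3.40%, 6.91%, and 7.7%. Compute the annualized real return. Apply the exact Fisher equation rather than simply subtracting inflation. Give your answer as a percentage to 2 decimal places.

1.96%

Cumulative inflation factor: 1.0561 × 1.044 × 1.074 × 1.031 × 1.0340 × 1.0691 × 1.077 ≈ 1.45353.
Nominal growth factor: 1.66500. Real growth factor = 1.66500 / 1.45353 ≈ 1.14549.
Annualized: 1.14549^(1/7) − 1 ≈ 0.01959.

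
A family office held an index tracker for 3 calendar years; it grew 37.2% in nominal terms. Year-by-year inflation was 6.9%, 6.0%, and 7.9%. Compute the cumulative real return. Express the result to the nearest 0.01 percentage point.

12.21%

Cumulative inflation factor: 1.069 × 1.060 × 1.079 ≈ 1.22266.
Nominal growth factor: 1.37200. Real growth factor = 1.37200 / 1.22266 ≈ 1.12215.
Total real return ≈ 12.2145%.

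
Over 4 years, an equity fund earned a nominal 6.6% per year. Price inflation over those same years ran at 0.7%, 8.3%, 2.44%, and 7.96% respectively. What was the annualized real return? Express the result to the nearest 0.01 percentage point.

Cumulative inflation factor: 1.007 × 1.083 × 1.0244 × 1.0796 ≈ 1.20612.
Nominal growth factor: 1.29130. Real growth factor = 1.29130 / 1.20612 ≈ 1.07063.
Annualized: 1.07063^(1/4) − 1 ≈ 0.01721.

1.72%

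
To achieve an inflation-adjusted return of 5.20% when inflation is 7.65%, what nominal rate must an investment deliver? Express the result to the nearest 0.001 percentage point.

13.248%

By the Fisher equation, 1 + r_nom = (1 + 5.20%)(1 + 7.65%) = 1.0520 × 1.0765 = 1.132478.
So r_nom = 13.2478%.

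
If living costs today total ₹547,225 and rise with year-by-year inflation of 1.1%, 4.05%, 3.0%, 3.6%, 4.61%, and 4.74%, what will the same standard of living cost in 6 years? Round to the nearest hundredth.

₹673,041.62

Cumulative price-level factor: 1.011 × 1.0405 × 1.030 × 1.036 × 1.0461 × 1.0474 ≈ 1.2299175310.
Multiplying ₹547,225 by the price-level factor gives the future nominal sum.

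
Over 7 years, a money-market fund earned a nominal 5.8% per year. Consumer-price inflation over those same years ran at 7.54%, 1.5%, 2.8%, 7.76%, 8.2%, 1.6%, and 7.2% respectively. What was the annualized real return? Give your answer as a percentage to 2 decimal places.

0.58%

Cumulative inflation factor: 1.0754 × 1.015 × 1.028 × 1.0776 × 1.082 × 1.016 × 1.072 ≈ 1.42496.
Nominal growth factor: 1.48388. Real growth factor = 1.48388 / 1.42496 ≈ 1.04135.
Annualized: 1.04135^(1/7) − 1 ≈ 0.00581.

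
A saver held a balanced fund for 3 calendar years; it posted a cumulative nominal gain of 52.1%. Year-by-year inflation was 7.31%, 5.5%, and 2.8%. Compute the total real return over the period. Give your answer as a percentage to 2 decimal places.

Cumulative inflation factor: 1.0731 × 1.055 × 1.028 ≈ 1.16382.
Nominal growth factor: 1.52100. Real growth factor = 1.52100 / 1.16382 ≈ 1.30690.
Total real return ≈ 30.6903%.

30.69%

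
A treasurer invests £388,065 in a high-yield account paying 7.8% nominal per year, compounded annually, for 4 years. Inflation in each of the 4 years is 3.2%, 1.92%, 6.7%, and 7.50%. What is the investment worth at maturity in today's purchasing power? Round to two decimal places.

£434,377.70

Nominal value at maturity: £388,065 × (1 + 7.8%)^4 ≈ £524,058.20.
Price-level factor over 4 years: 1.032 × 1.0192 × 1.067 × 1.0750 ≈ 1.2064574122.
The maturity value deflated by that factor is the answer in today's purchasing power.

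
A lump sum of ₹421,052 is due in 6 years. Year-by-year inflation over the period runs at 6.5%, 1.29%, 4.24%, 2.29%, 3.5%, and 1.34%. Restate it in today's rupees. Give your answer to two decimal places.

Price-level factor over 6 years: 1.065 × 1.0129 × 1.0424 × 1.0229 × 1.035 × 1.0134 ≈ 1.2064380054.
Purchasing power today: ₹421,052 divided by that factor.

₹349,004.26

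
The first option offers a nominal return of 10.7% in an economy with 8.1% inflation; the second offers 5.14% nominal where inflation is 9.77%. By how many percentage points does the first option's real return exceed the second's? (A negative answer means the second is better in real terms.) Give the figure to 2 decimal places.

The first option real return: 1.107/1.081 − 1 = 2.405%.
The second real return: 1.0514/1.0977 − 1 = -4.218%.
Difference: 2.405 − (-4.218) = 6.623 pp.

6.62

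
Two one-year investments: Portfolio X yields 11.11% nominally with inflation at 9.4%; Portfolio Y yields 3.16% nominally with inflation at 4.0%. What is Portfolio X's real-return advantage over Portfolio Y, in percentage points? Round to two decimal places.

2.37

Portfolio X real return: 1.1111/1.094 − 1 = 1.563%.
Portfolio Y real return: 1.0316/1.040 − 1 = -0.808%.
Difference: 1.563 − (-0.808) = 2.371 pp.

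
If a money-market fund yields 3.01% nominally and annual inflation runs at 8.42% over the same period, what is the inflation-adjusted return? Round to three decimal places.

Real return via the Fisher equation: (1 + 3.01%)/(1 + 8.42%) − 1 = 1.0301/1.0842 − 1 ≈ -0.04990.

-4.990%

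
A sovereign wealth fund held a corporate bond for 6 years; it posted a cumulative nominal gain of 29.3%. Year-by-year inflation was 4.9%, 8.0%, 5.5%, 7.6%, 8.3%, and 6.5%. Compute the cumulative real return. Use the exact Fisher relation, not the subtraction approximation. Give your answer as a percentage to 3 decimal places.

Cumulative inflation factor: 1.049 × 1.080 × 1.055 × 1.076 × 1.083 × 1.065 ≈ 1.48334.
Nominal growth factor: 1.29300. Real growth factor = 1.29300 / 1.48334 ≈ 0.87168.
Total real return ≈ -12.8321%.

-12.832%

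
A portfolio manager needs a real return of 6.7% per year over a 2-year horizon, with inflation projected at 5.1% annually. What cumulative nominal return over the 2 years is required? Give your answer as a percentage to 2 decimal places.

Required annual nominal rate: (1+6.7%)(1+5.1%) − 1 = 12.1417%.
Cumulative over 2 years: (1 + 0.121417)^2 − 1 ≈ 0.25758.

25.76%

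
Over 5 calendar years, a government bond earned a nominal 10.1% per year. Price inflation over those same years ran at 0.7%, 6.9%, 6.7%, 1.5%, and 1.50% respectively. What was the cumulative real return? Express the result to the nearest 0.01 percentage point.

36.72%

Cumulative inflation factor: 1.007 × 1.069 × 1.067 × 1.015 × 1.0150 ≈ 1.18332.
Nominal growth factor: 1.61784. Real growth factor = 1.61784 / 1.18332 ≈ 1.36720.
Total real return ≈ 36.7203%.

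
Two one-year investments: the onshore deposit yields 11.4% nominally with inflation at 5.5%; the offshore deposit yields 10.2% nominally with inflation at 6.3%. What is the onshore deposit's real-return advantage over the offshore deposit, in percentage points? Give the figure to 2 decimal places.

The onshore deposit real return: 1.114/1.055 − 1 = 5.592%.
The offshore deposit real return: 1.102/1.063 − 1 = 3.669%.
Difference: 5.592 − 3.669 = 1.923 pp.

1.92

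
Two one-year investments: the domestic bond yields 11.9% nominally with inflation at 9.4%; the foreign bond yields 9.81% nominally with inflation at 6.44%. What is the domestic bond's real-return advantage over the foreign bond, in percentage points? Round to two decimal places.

The domestic bond real return: 1.119/1.094 − 1 = 2.285%.
The foreign bond real return: 1.0981/1.0644 − 1 = 3.166%.
Difference: 2.285 − 3.166 = -0.881 pp.

-0.88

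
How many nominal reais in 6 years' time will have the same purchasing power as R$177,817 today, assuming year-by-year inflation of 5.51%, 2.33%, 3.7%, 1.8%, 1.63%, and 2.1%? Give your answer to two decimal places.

Cumulative price-level factor: 1.0551 × 1.0233 × 1.037 × 1.018 × 1.0163 × 1.021 ≈ 1.1826896582.
Multiplying R$177,817 by the price-level factor gives the future nominal sum.

R$210,302.33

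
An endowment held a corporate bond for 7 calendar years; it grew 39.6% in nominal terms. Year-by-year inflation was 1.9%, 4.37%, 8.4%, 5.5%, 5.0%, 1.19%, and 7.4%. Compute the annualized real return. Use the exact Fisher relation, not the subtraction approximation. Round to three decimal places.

0.083%

Cumulative inflation factor: 1.019 × 1.0437 × 1.084 × 1.055 × 1.050 × 1.0119 × 1.074 ≈ 1.38791.
Nominal growth factor: 1.39600. Real growth factor = 1.39600 / 1.38791 ≈ 1.00583.
Annualized: 1.00583^(1/7) − 1 ≈ 0.00083.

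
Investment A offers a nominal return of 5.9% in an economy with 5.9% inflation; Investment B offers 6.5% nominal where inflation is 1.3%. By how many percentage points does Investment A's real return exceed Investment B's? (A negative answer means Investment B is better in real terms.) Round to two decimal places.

Investment A real return: 1.059/1.059 − 1 = 0.000%.
Investment B real return: 1.065/1.013 − 1 = 5.133%.
Difference: 0.000 − 5.133 = -5.133 pp.

-5.13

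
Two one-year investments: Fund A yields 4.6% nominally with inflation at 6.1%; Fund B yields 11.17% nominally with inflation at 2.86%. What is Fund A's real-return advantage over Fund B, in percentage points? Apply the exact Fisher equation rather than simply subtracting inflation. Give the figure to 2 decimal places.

-9.49

Fund A real return: 1.046/1.061 − 1 = -1.414%.
Fund B real return: 1.1117/1.0286 − 1 = 8.079%.
Difference: -1.414 − 8.079 = -9.493 pp.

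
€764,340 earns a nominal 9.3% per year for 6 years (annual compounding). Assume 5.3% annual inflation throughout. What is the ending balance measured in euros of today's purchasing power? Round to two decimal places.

Nominal value at maturity: €764,340 × (1 + 9.3%)^6 ≈ €1,303,189.46.
Price-level factor over 6 years: (1 + 5.3%)^6 ≈ 1.3632334286.
The maturity value deflated by that factor is the answer in today's purchasing power.

€955,954.74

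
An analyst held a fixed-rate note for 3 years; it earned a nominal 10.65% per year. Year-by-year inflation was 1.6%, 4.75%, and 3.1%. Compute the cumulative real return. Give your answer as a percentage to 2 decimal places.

23.47%

Cumulative inflation factor: 1.016 × 1.0475 × 1.031 ≈ 1.09725.
Nominal growth factor: 1.35473. Real growth factor = 1.35473 / 1.09725 ≈ 1.23466.
Total real return ≈ 23.4661%.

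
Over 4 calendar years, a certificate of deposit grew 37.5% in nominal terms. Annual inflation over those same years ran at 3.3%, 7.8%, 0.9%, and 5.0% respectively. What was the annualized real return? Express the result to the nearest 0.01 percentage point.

Cumulative inflation factor: 1.033 × 1.078 × 1.009 × 1.050 ≈ 1.17978.
Nominal growth factor: 1.37500. Real growth factor = 1.37500 / 1.17978 ≈ 1.16548.
Annualized: 1.16548^(1/4) − 1 ≈ 0.03902.

3.90%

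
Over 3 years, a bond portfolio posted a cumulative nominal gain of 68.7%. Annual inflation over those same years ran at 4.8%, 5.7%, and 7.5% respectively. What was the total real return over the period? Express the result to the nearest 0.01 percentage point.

Cumulative inflation factor: 1.048 × 1.057 × 1.075 ≈ 1.19082.
Nominal growth factor: 1.68700. Real growth factor = 1.68700 / 1.19082 ≈ 1.41668.
Total real return ≈ 41.6675%.

41.67%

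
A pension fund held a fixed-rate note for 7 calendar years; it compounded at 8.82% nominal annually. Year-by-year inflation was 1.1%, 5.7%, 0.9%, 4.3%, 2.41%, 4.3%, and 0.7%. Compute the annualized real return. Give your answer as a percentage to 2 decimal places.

Cumulative inflation factor: 1.011 × 1.057 × 1.009 × 1.043 × 1.0241 × 1.043 × 1.007 ≈ 1.20964.
Nominal growth factor: 1.80701. Real growth factor = 1.80701 / 1.20964 ≈ 1.49384.
Annualized: 1.49384^(1/7) − 1 ≈ 0.05901.

5.90%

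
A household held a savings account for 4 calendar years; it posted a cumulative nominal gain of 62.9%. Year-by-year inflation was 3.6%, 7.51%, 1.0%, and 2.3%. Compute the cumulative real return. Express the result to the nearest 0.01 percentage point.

Cumulative inflation factor: 1.036 × 1.0751 × 1.010 × 1.023 ≈ 1.15082.
Nominal growth factor: 1.62900. Real growth factor = 1.62900 / 1.15082 ≈ 1.41552.
Total real return ≈ 41.5518%.

41.55%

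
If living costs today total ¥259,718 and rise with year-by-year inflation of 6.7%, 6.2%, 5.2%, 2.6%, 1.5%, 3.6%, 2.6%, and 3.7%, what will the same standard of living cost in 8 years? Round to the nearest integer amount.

Cumulative price-level factor: 1.067 × 1.062 × 1.052 × 1.026 × 1.015 × 1.036 × 1.026 × 1.037 ≈ 1.3683712836.
Multiplying ¥259,718 by the price-level factor gives the future nominal sum.

¥355,391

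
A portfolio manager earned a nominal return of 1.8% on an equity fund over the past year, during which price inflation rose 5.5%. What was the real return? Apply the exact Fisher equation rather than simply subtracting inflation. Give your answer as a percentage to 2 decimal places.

Real return via the Fisher equation: (1 + 1.8%)/(1 + 5.5%) − 1 = 1.018/1.055 − 1 ≈ -0.03507.

-3.51%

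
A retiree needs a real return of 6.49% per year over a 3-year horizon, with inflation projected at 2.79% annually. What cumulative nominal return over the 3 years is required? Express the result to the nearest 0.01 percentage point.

31.15%

Required annual nominal rate: (1+6.49%)(1+2.79%) − 1 = 9.461071%.
Cumulative over 3 years: (1 + 0.09461071)^3 − 1 ≈ 0.31153.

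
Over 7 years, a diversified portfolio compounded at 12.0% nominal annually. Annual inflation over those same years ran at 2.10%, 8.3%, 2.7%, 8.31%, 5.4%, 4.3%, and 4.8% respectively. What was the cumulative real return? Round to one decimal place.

Cumulative inflation factor: 1.0210 × 1.083 × 1.027 × 1.0831 × 1.054 × 1.043 × 1.048 ≈ 1.41703.
Nominal growth factor: 2.21068. Real growth factor = 2.21068 / 1.41703 ≈ 1.56008.
Total real return ≈ 56.0080%.

56.0%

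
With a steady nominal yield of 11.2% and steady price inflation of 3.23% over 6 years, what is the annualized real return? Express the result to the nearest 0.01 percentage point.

7.72%

With constant rates the annual real return is the same each year: (1+11.2%)/(1+3.23%) − 1 = 0.07721.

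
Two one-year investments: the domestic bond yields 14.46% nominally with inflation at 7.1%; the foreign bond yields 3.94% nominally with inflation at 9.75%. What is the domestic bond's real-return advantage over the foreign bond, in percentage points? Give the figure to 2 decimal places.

12.17

The domestic bond real return: 1.1446/1.071 − 1 = 6.872%.
The foreign bond real return: 1.0394/1.0975 − 1 = -5.294%.
Difference: 6.872 − (-5.294) = 12.166 pp.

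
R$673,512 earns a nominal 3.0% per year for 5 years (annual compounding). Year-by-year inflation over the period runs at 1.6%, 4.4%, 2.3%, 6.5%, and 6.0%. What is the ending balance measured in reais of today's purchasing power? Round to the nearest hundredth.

R$637,391.32

Nominal value at maturity: R$673,512 × (1 + 3.0%)^5 ≈ R$780,785.00.
Price-level factor over 5 years: 1.016 × 1.044 × 1.023 × 1.065 × 1.060 ≈ 1.2249696067.
Dividing the nominal maturity value by the price-level factor gives the value in today's money.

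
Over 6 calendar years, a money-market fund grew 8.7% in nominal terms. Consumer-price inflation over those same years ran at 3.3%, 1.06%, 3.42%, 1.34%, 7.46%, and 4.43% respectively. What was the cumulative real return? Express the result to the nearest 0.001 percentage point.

Cumulative inflation factor: 1.033 × 1.0106 × 1.0342 × 1.0134 × 1.0746 × 1.0443 ≈ 1.22783.
Nominal growth factor: 1.08700. Real growth factor = 1.08700 / 1.22783 ≈ 0.88530.
Total real return ≈ -11.4696%.

-11.470%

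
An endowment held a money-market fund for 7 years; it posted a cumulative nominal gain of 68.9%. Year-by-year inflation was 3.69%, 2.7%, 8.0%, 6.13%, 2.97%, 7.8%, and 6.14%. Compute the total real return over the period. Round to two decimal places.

17.45%

Cumulative inflation factor: 1.0369 × 1.027 × 1.080 × 1.0613 × 1.0297 × 1.078 × 1.0614 ≈ 1.43806.
Nominal growth factor: 1.68900. Real growth factor = 1.68900 / 1.43806 ≈ 1.17450.
Total real return ≈ 17.4497%.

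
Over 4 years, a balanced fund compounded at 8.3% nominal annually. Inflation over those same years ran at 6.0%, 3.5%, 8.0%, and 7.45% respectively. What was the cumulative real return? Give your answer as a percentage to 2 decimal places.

Cumulative inflation factor: 1.060 × 1.035 × 1.080 × 1.0745 ≈ 1.27314.
Nominal growth factor: 1.37567. Real growth factor = 1.37567 / 1.27314 ≈ 1.08053.
Total real return ≈ 8.0532%.

8.05%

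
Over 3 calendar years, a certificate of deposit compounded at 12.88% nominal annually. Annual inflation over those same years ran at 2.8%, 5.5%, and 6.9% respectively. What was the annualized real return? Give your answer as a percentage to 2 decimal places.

7.45%

Cumulative inflation factor: 1.028 × 1.055 × 1.069 ≈ 1.15937.
Nominal growth factor: 1.43831. Real growth factor = 1.43831 / 1.15937 ≈ 1.24059.
Annualized: 1.24059^(1/3) − 1 ≈ 0.07451.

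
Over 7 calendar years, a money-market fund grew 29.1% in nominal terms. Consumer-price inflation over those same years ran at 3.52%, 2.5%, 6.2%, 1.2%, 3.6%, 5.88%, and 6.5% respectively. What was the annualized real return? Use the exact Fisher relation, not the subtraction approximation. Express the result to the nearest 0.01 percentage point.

Cumulative inflation factor: 1.0352 × 1.025 × 1.062 × 1.012 × 1.036 × 1.0588 × 1.065 ≈ 1.33222.
Nominal growth factor: 1.29100. Real growth factor = 1.29100 / 1.33222 ≈ 0.96906.
Annualized: 0.96906^(1/7) − 1 ≈ -0.00448.

-0.45%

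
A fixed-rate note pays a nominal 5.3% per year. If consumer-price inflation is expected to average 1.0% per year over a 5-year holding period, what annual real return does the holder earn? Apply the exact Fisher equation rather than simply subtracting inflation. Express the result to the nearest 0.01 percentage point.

With constant rates the annual real return is the same each year: (1+5.3%)/(1+1.0%) − 1 = 0.04257.

4.26%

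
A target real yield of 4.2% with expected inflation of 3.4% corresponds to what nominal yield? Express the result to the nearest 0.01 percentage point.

By the Fisher equation, 1 + r_nom = (1 + 4.2%)(1 + 3.4%) = 1.042 × 1.034 = 1.077428.
So r_nom = 7.7428%.

7.74%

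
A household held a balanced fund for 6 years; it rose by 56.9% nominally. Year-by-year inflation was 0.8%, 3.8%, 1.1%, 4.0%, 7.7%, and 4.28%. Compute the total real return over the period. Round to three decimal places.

Cumulative inflation factor: 1.008 × 1.038 × 1.011 × 1.040 × 1.077 × 1.0428 ≈ 1.23555.
Nominal growth factor: 1.56900. Real growth factor = 1.56900 / 1.23555 ≈ 1.26988.
Total real return ≈ 26.9883%.

26.988%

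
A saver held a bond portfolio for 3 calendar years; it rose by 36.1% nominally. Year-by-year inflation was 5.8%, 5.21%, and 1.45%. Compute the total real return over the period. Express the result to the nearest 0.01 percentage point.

Cumulative inflation factor: 1.058 × 1.0521 × 1.0145 ≈ 1.12926.
Nominal growth factor: 1.36100. Real growth factor = 1.36100 / 1.12926 ≈ 1.20521.
Total real return ≈ 20.5212%.

20.52%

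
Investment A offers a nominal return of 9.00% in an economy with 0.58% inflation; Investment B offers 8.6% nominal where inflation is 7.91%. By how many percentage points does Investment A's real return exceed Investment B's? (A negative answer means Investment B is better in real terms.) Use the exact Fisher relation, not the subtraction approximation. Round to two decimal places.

Investment A real return: 1.0900/1.0058 − 1 = 8.371%.
Investment B real return: 1.086/1.0791 − 1 = 0.639%.
Difference: 8.371 − 0.639 = 7.732 pp.

7.73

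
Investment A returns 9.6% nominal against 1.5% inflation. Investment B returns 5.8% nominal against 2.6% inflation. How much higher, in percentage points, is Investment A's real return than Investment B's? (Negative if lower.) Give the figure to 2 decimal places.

Investment A real return: 1.096/1.015 − 1 = 7.980%.
Investment B real return: 1.058/1.026 − 1 = 3.119%.
Difference: 7.980 − 3.119 = 4.861 pp.

4.86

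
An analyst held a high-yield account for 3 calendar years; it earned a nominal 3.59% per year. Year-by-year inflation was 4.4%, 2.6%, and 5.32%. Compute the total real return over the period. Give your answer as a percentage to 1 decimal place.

Cumulative inflation factor: 1.044 × 1.026 × 1.0532 ≈ 1.12813.
Nominal growth factor: 1.11161. Real growth factor = 1.11161 / 1.12813 ≈ 0.98536.
Total real return ≈ -1.4640%.

-1.5%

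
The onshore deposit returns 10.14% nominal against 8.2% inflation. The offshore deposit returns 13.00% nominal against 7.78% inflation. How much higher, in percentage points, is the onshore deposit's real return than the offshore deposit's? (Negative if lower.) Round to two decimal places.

The onshore deposit real return: 1.1014/1.082 − 1 = 1.793%.
The offshore deposit real return: 1.1300/1.0778 − 1 = 4.843%.
Difference: 1.793 − 4.843 = -3.050 pp.

-3.05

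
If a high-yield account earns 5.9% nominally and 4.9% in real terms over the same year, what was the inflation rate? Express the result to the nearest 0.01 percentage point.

From (1+r_nom) = (1+r_real)(1+π), we get 1+π = (1 + 5.9%)/(1 + 4.9%) = 1.059/1.049 ≈ 1.00953.
So π ≈ 0.9533%.

0.95%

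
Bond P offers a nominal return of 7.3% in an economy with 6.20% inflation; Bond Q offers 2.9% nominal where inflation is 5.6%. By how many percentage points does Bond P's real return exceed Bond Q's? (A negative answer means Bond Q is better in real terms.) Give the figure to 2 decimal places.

Bond P real return: 1.073/1.0620 − 1 = 1.036%.
Bond Q real return: 1.029/1.056 − 1 = -2.557%.
Difference: 1.036 − (-2.557) = 3.593 pp.

3.59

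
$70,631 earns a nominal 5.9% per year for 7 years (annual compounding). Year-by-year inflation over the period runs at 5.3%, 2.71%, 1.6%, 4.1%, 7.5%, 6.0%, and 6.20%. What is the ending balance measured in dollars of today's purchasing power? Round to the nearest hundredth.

$76,215.39

Nominal value at maturity: $70,631 × (1 + 5.9%)^7 ≈ $105,503.55.
Price-level factor over 7 years: 1.053 × 1.0271 × 1.016 × 1.041 × 1.075 × 1.060 × 1.0620 ≈ 1.3842814020.
Dividing the nominal maturity value by the price-level factor gives the value in today's money.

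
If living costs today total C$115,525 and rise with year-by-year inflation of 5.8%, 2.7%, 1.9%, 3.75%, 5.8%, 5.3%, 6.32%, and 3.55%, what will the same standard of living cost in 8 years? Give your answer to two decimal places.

Cumulative price-level factor: 1.058 × 1.027 × 1.019 × 1.0375 × 1.058 × 1.053 × 1.0632 × 1.0355 ≈ 1.4089562592.
Multiplying C$115,525 by the price-level factor gives the future nominal sum.

C$162,769.67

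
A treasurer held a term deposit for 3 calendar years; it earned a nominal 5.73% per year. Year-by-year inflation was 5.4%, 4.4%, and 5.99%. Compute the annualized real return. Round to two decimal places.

0.45%

Cumulative inflation factor: 1.054 × 1.044 × 1.0599 ≈ 1.16629.
Nominal growth factor: 1.18194. Real growth factor = 1.18194 / 1.16629 ≈ 1.01342.
Annualized: 1.01342^(1/3) − 1 ≈ 0.00445.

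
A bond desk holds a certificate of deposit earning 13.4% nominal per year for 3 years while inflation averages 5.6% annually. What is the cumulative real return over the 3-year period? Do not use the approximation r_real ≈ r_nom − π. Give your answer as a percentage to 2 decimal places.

23.84%

The annual real rate is (1+13.4%)/(1+5.6%) − 1 = 7.3864%.
Compounded over 3 years: (1 + 0.073864)^3 − 1 ≈ 0.23836.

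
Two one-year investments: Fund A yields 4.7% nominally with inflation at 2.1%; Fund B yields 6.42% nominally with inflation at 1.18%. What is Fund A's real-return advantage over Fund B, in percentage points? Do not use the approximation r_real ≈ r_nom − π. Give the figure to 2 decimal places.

-2.63

Fund A real return: 1.047/1.021 − 1 = 2.547%.
Fund B real return: 1.0642/1.0118 − 1 = 5.179%.
Difference: 2.547 − 5.179 = -2.632 pp.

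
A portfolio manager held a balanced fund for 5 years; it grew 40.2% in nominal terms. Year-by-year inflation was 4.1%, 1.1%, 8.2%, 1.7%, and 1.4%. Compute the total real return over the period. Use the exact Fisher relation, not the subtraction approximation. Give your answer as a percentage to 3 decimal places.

19.388%

Cumulative inflation factor: 1.041 × 1.011 × 1.082 × 1.017 × 1.014 ≈ 1.17432.
Nominal growth factor: 1.40200. Real growth factor = 1.40200 / 1.17432 ≈ 1.19388.
Total real return ≈ 19.3878%.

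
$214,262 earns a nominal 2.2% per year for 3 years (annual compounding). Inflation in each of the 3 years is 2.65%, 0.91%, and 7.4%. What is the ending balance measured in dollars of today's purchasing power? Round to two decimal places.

$205,589.25

Nominal value at maturity: $214,262 × (1 + 2.2%)^3 ≈ $228,716.68.
Price-level factor over 3 years: 1.0265 × 1.0091 × 1.074 = 1.1124933951.
The maturity value deflated by that factor is the answer in today's purchasing power.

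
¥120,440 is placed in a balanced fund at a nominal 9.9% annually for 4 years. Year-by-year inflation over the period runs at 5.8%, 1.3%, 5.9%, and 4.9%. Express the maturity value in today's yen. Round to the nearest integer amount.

¥147,569

Nominal value at maturity: ¥120,440 × (1 + 9.9%)^4 ≈ ¥175,696.
Price-level factor over 4 years: 1.058 × 1.013 × 1.059 × 1.049 ≈ 1.1906018728.
The maturity value deflated by that factor is the answer in today's purchasing power.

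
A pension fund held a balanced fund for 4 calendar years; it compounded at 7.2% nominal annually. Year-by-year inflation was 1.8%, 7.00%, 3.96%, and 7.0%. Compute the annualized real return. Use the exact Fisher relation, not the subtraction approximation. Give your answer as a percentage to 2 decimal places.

Cumulative inflation factor: 1.018 × 1.0700 × 1.0396 × 1.070 ≈ 1.21166.
Nominal growth factor: 1.32062. Real growth factor = 1.32062 / 1.21166 ≈ 1.08993.
Annualized: 1.08993^(1/4) − 1 ≈ 0.02176.

2.18%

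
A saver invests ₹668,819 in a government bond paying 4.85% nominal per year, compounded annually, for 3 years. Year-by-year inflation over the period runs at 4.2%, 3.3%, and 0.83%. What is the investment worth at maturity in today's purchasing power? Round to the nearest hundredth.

₹710,323.36

Nominal value at maturity: ₹668,819 × (1 + 4.85%)^3 ≈ ₹770,928.15.
Price-level factor over 3 years: 1.042 × 1.033 × 1.0083 = 1.0853200038.
The maturity value deflated by that factor is the answer in today's purchasing power.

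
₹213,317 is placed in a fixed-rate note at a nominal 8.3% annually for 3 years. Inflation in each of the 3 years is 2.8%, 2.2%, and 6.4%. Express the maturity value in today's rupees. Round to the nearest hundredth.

Nominal value at maturity: ₹213,317 × (1 + 8.3%)^3 ≈ ₹270,963.53.
Price-level factor over 3 years: 1.028 × 1.022 × 1.064 = 1.117855424.
The maturity value deflated by that factor is the answer in today's purchasing power.

₹242,395.86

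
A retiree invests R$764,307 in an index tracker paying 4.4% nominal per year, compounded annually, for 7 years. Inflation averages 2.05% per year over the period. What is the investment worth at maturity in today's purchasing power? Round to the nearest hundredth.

R$896,355.45

Nominal value at maturity: R$764,307 × (1 + 4.4%)^7 ≈ R$1,033,168.91.
Price-level factor over 7 years: (1 + 2.05%)^7 ≈ 1.1526330373.
Dividing the nominal maturity value by the price-level factor gives the value in today's money.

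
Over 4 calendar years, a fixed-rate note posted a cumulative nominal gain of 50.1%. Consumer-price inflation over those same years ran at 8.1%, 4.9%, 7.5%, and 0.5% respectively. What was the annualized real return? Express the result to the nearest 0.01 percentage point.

5.21%

Cumulative inflation factor: 1.081 × 1.049 × 1.075 × 1.005 ≈ 1.22511.
Nominal growth factor: 1.50100. Real growth factor = 1.50100 / 1.22511 ≈ 1.22519.
Annualized: 1.22519^(1/4) − 1 ≈ 0.05209.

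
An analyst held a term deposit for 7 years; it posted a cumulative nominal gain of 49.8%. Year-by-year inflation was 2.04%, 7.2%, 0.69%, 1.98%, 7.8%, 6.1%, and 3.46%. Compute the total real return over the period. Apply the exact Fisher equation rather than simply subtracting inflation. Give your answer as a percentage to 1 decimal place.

Cumulative inflation factor: 1.0204 × 1.072 × 1.0069 × 1.0198 × 1.078 × 1.061 × 1.0346 ≈ 1.32915.
Nominal growth factor: 1.49800. Real growth factor = 1.49800 / 1.32915 ≈ 1.12704.
Total real return ≈ 12.7038%.

12.7%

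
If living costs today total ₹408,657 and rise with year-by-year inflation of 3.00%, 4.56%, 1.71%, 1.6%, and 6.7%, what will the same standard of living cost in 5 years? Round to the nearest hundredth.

Cumulative price-level factor: 1.0300 × 1.0456 × 1.0171 × 1.016 × 1.067 ≈ 1.1874752893.
The nominal amount required is ₹408,657 scaled up by that factor.

₹485,270.09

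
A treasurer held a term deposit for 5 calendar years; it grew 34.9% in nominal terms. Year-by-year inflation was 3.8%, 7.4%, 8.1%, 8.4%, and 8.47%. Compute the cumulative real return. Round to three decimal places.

-4.798%

Cumulative inflation factor: 1.038 × 1.074 × 1.081 × 1.084 × 1.0847 ≈ 1.41699.
Nominal growth factor: 1.34900. Real growth factor = 1.34900 / 1.41699 ≈ 0.95202.
Total real return ≈ -4.7981%.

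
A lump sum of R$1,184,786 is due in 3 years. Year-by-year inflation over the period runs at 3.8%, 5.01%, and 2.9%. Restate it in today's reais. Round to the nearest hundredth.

R$1,056,322.49

Price-level factor over 3 years: 1.038 × 1.0501 × 1.029 = 1.1216139102.
Purchasing power today: R$1,184,786 divided by that factor.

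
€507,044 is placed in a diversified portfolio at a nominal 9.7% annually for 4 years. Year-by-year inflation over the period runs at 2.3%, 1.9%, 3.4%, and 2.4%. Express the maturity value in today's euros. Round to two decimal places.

Nominal value at maturity: €507,044 × (1 + 9.7%)^4 ≈ €734,297.68.
Price-level factor over 4 years: 1.023 × 1.019 × 1.034 × 1.024 ≈ 1.1037489746.
The maturity value deflated by that factor is the answer in today's purchasing power.

€665,275.98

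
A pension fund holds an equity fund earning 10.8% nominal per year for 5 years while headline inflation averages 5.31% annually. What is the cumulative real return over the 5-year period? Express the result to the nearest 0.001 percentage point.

The annual real rate is (1+10.8%)/(1+5.31%) − 1 = 5.2132%.
Compounded over 5 years: (1 + 0.052132)^5 − 1 ≈ 0.28929.

28.929%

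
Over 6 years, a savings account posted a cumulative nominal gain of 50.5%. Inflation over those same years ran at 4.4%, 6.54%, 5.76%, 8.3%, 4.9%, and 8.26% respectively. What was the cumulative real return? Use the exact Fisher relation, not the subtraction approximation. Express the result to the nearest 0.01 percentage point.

4.02%

Cumulative inflation factor: 1.044 × 1.0654 × 1.0576 × 1.083 × 1.049 × 1.0826 ≈ 1.44679.
Nominal growth factor: 1.50500. Real growth factor = 1.50500 / 1.44679 ≈ 1.04023.
Total real return ≈ 4.0231%.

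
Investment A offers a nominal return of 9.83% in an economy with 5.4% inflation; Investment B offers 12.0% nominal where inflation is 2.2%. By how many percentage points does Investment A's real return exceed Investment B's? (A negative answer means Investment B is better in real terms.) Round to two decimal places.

-5.39

Investment A real return: 1.0983/1.054 − 1 = 4.203%.
Investment B real return: 1.120/1.022 − 1 = 9.589%.
Difference: 4.203 − 9.589 = -5.386 pp.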